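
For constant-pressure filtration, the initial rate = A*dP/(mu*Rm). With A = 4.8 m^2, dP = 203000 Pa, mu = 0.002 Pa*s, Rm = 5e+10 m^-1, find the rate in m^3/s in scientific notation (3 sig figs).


rate = A * dP / (mu * Rm)
rate = 4.8 * 203000 / (0.002 * 5e+10)
rate = 974400.0 / 1.000e+08
rate = 9.74e-03 m^3/s


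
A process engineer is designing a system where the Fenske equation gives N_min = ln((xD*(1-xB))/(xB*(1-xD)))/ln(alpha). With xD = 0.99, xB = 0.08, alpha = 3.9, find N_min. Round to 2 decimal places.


N_min = ln((xD*(1-xB))/(xB*(1-xD))) / ln(alpha)
Numerator inside ln: 0.9108 / 0.0008 = 1138.5
ln(1138.5) = 7.037467
ln(alpha) = ln(3.9) = 1.360977
N_min = 7.037467 / 1.360977 = 5.17


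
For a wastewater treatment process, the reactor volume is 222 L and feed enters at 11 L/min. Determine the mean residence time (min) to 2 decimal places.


tau = V / v0
tau = 222 / 11
tau = 20.18 min


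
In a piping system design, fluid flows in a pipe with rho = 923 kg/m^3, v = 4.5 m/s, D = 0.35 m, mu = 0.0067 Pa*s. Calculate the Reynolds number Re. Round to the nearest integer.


Re = rho * v * D / mu
Re = 923 * 4.5 * 0.35 / 0.0067
Re = 1453.725 / 0.0067
Re = 216974


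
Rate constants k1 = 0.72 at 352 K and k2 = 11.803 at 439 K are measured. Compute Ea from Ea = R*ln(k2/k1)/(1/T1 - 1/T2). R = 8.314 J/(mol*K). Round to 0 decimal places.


Ea = R * ln(k2/k1) / (1/T1 - 1/T2)
ln(k2/k1) = ln(11.803/0.72) = 2.7968578
1/T1 - 1/T2 = 1/352 - 1/439 = 0.000563004763
Ea = 8.314 * 2.7968578 / 0.000563004763
Ea = 41302 J/mol


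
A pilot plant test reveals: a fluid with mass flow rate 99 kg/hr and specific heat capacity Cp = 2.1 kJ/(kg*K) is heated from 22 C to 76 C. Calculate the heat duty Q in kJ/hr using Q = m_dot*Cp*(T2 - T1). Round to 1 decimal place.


Q = m_dot * Cp * (T2 - T1)
Q = 99 * 2.1 * (76 - 22)
Q = 99 * 2.1 * 54
Q = 11226.6 kJ/hr


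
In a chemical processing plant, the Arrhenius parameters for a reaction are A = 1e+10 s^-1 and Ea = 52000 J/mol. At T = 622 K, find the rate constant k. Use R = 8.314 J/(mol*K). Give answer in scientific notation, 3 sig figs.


k = A * exp(-Ea/(R*T))
k = 1e+10 * exp(-52000 / (8.314 * 622))
k = 1e+10 * exp(-10.055483)
k = 4.29e+05


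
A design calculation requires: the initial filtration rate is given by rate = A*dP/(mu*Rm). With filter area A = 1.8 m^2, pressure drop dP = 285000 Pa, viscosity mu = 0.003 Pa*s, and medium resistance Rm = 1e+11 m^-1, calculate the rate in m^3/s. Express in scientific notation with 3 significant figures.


rate = A * dP / (mu * Rm)
rate = 1.8 * 285000 / (0.003 * 1e+11)
rate = 513000.0 / 3.000e+08
rate = 1.71e-03 m^3/s


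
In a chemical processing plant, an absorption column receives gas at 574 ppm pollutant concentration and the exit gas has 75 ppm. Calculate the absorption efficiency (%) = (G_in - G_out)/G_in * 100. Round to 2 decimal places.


Efficiency = (G_in - G_out) / G_in * 100%
Efficiency = (574 - 75) / 574 * 100
Efficiency = 499 / 574 * 100
Efficiency = 86.93%


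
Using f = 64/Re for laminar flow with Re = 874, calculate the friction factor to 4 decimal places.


f = 64 / Re
f = 64 / 874
f = 0.0732


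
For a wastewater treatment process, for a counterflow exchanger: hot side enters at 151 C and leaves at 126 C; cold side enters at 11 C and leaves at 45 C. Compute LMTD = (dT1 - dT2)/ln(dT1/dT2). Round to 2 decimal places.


dT1 = Th_in - Tc_out = 151 - 45 = 106
dT2 = Th_out - Tc_in = 126 - 11 = 115
LMTD = (dT1 - dT2) / ln(dT1/dT2)
LMTD = (106 - 115) / ln(106/115)
LMTD = 110.44 K


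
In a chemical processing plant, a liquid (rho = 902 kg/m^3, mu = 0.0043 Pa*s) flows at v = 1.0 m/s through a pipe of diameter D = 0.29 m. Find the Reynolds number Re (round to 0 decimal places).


Re = rho * v * D / mu
Re = 902 * 1.0 * 0.29 / 0.0043
Re = 261.58 / 0.0043
Re = 60833


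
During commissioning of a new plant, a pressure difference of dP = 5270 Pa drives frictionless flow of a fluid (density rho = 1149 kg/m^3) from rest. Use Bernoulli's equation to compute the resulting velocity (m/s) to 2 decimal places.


v = sqrt(2*dP/rho)
v = sqrt(2*5270/1149)
v = sqrt(9.173194)
v = 3.03 m/s


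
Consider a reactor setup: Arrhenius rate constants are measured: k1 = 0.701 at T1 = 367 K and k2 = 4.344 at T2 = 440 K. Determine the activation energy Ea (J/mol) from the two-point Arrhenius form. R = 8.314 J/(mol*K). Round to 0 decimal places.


Ea = R * ln(k2/k1) / (1/T1 - 1/T2)
ln(k2/k1) = ln(4.344/0.701) = 1.824043
1/T1 - 1/T2 = 1/367 - 1/440 = 0.000452068368
Ea = 8.314 * 1.824043 / 0.000452068368
Ea = 33546 J/mol


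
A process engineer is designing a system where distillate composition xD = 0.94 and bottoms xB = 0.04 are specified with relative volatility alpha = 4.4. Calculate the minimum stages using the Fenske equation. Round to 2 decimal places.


N_min = ln((xD*(1-xB))/(xB*(1-xD))) / ln(alpha)
Numerator inside ln: 0.9024 / 0.0024 = 376.0
ln(376.0) = 5.929589
ln(alpha) = ln(4.4) = 1.481605
N_min = 5.929589 / 1.481605 = 4.00


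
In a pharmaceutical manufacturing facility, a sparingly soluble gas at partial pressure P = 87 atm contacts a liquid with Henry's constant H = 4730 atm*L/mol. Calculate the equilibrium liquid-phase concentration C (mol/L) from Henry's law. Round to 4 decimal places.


C = P / H
C = 87 / 4730
C = 0.0184 mol/L


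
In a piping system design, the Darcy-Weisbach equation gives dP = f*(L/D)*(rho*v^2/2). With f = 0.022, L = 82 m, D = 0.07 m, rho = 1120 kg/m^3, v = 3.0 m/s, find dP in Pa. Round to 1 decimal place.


dP = f * (L/D) * (rho*v^2/2)
dP = 0.022 * (82/0.07) * (1120*3.0^2/2)
L/D = 1171.42857143
rho*v^2/2 = 1120*9.0/2 = 5040.0
dP = 0.022 * 1171.42857143 * 5040.0
dP = 129888.0 Pa


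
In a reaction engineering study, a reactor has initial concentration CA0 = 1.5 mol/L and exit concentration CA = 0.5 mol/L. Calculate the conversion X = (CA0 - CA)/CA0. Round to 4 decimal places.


X = (CA0 - CA) / CA0
X = (1.5 - 0.5) / 1.5
X = 1.0 / 1.5
X = 0.6667


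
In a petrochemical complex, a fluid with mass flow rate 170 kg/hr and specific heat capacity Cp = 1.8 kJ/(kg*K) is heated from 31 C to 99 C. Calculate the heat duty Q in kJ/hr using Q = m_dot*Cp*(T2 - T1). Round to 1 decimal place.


Q = m_dot * Cp * (T2 - T1)
Q = 170 * 1.8 * (99 - 31)
Q = 170 * 1.8 * 68
Q = 20808.0 kJ/hr


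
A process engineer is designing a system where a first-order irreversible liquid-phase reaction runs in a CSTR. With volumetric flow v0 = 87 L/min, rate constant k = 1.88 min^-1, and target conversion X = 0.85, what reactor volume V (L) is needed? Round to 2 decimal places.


V = v0 * X / (k * (1 - X))
V = 87 * 0.85 / (1.88 * (1 - 0.85))
V = 73.95 / (1.88 * 0.15)
V = 73.95 / 0.282
V = 262.23 L


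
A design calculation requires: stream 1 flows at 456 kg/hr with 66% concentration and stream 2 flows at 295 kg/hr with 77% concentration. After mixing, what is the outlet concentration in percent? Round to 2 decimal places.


Mass balance on solute: F1*x1 + F2*x2 = F3*x3
F3 = F1 + F2 = 456 + 295 = 751 kg/hr
x3 = (F1*x1 + F2*x2)/F3
x3 = (456*0.66 + 295*0.77) / 751
x3 = 70.32%


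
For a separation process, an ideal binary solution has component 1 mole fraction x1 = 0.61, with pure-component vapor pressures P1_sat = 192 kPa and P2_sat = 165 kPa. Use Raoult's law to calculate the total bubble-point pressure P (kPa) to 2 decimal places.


P = x1*P1_sat + x2*P2_sat
x2 = 1 - x1 = 1 - 0.61 = 0.39
P = 0.61*192 + 0.39*165
P = 117.12 + 64.35
P = 181.47 kPa


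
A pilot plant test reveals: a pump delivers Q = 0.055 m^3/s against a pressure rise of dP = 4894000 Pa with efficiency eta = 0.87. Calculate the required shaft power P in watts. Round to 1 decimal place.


P = Q * dP / eta
P = 0.055 * 4894000 / 0.87
P = 269170.0 / 0.87
P = 309390.8 W


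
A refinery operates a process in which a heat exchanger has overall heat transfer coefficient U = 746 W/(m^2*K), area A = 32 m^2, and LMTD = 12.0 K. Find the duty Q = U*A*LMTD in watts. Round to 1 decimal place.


Q = U * A * LMTD
Q = 746 * 32 * 12.0
Q = 286464.0 W


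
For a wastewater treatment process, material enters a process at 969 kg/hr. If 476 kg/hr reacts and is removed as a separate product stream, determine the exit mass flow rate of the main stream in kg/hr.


Steady-state mass balance on the main outlet: F_out = F_in - F_removed
F_out = 969 - 476
F_out = 493 kg/hr


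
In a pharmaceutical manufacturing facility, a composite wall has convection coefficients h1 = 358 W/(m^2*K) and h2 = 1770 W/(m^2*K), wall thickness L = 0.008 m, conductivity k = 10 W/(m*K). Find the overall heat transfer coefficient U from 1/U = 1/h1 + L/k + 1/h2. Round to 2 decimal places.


1/U = 1/h1 + L/k + 1/h2
1/U = 1/358 + 0.008/10 + 1/1770
1/U = 0.0027932961 + 0.0008 + 0.0005649718
1/U = 0.0041582679
U = 240.48 W/(m^2*K)


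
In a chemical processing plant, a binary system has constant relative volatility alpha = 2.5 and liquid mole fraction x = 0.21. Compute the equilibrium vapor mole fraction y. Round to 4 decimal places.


y = alpha*x / (1 + (alpha-1)*x)
y = 2.5*0.21 / (1 + (2.5-1)*0.21)
y = 0.525 / (1 + 0.315)
y = 0.525 / 1.315
y = 0.3992


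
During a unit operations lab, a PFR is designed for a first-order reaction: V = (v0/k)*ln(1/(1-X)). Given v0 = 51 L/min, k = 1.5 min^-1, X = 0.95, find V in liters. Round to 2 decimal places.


V = (v0/k) * ln(1/(1-X))
V = (51/1.5) * ln(1/(1-0.95))
V = 34.0 * ln(20.0)
V = 34.0 * 2.995732
V = 101.85 L


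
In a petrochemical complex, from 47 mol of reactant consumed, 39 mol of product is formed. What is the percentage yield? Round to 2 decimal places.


Yield = (moles product / moles consumed) * 100%
Yield = (39 / 47) * 100
Yield = 0.8298 * 100
Yield = 82.98%


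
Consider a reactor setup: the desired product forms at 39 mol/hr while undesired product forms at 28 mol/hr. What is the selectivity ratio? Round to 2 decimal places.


S = desired product rate / undesired product rate
S = 39 / 28
S = 1.39


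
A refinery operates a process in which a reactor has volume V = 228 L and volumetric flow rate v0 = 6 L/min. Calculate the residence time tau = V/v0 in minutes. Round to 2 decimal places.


tau = V / v0
tau = 228 / 6
tau = 38.00 min


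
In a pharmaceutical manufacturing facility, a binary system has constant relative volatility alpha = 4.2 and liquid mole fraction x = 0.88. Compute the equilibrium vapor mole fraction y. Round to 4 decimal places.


y = alpha*x / (1 + (alpha-1)*x)
y = 4.2*0.88 / (1 + (4.2-1)*0.88)
y = 3.696 / (1 + 2.816)
y = 3.696 / 3.816
y = 0.9686


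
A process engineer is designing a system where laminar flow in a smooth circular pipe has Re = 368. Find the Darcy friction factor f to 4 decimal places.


f = 64 / Re
f = 64 / 368
f = 0.1739


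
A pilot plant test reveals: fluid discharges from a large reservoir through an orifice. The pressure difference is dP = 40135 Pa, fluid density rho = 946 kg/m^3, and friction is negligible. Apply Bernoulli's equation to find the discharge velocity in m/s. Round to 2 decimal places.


v = sqrt(2*dP/rho)
v = sqrt(2*40135/946)
v = sqrt(84.852008)
v = 9.21 m/s


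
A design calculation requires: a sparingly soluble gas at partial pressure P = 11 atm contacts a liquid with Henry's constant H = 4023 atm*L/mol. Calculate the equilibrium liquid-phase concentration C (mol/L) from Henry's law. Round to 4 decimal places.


C = P / H
C = 11 / 4023
C = 0.0027 mol/L


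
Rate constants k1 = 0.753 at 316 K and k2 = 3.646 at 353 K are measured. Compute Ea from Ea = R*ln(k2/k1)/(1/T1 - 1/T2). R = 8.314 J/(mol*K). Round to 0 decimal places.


Ea = R * ln(k2/k1) / (1/T1 - 1/T2)
ln(k2/k1) = ln(3.646/0.753) = 1.5773207
1/T1 - 1/T2 = 1/316 - 1/353 = 0.000331695772
Ea = 8.314 * 1.5773207 / 0.000331695772
Ea = 39536 J/mol


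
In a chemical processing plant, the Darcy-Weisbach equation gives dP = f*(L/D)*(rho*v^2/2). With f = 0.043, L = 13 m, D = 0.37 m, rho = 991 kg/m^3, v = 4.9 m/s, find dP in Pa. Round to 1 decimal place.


dP = f * (L/D) * (rho*v^2/2)
dP = 0.043 * (13/0.37) * (991*4.9^2/2)
L/D = 35.13513514
rho*v^2/2 = 991*24.01/2 = 11896.955
dP = 0.043 * 35.13513514 * 11896.955
dP = 17974.0 Pa


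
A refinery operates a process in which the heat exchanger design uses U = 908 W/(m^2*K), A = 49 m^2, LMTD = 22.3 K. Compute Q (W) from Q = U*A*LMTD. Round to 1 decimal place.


Q = U * A * LMTD
Q = 908 * 49 * 22.3
Q = 992171.6 W


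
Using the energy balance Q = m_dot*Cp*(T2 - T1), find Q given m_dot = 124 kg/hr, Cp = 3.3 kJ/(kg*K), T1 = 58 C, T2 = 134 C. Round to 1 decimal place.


Q = m_dot * Cp * (T2 - T1)
Q = 124 * 3.3 * (134 - 58)
Q = 124 * 3.3 * 76
Q = 31099.2 kJ/hr


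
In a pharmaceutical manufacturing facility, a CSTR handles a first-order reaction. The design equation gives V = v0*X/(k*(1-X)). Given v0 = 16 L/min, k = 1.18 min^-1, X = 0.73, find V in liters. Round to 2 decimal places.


V = v0 * X / (k * (1 - X))
V = 16 * 0.73 / (1.18 * (1 - 0.73))
V = 11.68 / (1.18 * 0.27)
V = 11.68 / 0.3186
V = 36.66 L


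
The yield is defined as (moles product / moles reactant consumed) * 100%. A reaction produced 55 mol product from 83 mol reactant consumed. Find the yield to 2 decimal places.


Yield = (moles product / moles consumed) * 100%
Yield = (55 / 83) * 100
Yield = 0.6627 * 100
Yield = 66.27%


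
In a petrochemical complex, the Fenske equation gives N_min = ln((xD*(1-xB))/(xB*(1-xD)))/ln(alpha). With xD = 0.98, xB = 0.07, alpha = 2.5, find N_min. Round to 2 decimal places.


N_min = ln((xD*(1-xB))/(xB*(1-xD))) / ln(alpha)
Numerator inside ln: 0.9114 / 0.0014 = 651.0
ln(651.0) = 6.47851
ln(alpha) = ln(2.5) = 0.916291
N_min = 6.47851 / 0.916291 = 7.07


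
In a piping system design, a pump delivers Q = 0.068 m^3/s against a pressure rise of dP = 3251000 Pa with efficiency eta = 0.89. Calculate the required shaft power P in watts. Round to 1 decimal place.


P = Q * dP / eta
P = 0.068 * 3251000 / 0.89
P = 221068.0 / 0.89
P = 248391.0 W


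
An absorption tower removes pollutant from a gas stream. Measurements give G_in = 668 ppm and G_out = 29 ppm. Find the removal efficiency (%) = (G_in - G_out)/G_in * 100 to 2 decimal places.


Efficiency = (G_in - G_out) / G_in * 100%
Efficiency = (668 - 29) / 668 * 100
Efficiency = 639 / 668 * 100
Efficiency = 95.66%


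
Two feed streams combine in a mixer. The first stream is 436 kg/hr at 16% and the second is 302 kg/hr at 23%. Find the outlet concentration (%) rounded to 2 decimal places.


Mass balance on solute: F1*x1 + F2*x2 = F3*x3
F3 = F1 + F2 = 436 + 302 = 738 kg/hr
x3 = (F1*x1 + F2*x2)/F3
x3 = (436*0.16 + 302*0.23) / 738
x3 = 18.86%


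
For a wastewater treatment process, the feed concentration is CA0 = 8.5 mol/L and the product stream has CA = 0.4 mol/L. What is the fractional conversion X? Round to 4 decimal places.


X = (CA0 - CA) / CA0
X = (8.5 - 0.4) / 8.5
X = 8.1 / 8.5
X = 0.9529


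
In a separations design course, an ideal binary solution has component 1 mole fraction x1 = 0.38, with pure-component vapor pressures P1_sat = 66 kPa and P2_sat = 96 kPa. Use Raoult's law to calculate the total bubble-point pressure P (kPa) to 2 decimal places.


P = x1*P1_sat + x2*P2_sat
x2 = 1 - x1 = 1 - 0.38 = 0.62
P = 0.38*66 + 0.62*96
P = 25.08 + 59.52
P = 84.60 kPa


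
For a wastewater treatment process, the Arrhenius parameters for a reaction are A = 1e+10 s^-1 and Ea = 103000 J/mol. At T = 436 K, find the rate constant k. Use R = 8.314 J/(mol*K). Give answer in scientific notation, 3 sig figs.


k = A * exp(-Ea/(R*T))
k = 1e+10 * exp(-103000 / (8.314 * 436))
k = 1e+10 * exp(-28.414546)
k = 4.57e-03


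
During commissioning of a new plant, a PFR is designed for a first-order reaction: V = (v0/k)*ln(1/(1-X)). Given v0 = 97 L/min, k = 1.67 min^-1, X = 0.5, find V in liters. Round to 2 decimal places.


V = (v0/k) * ln(1/(1-X))
V = (97/1.67) * ln(1/(1-0.5))
V = 58.083832 * ln(2.0)
V = 58.083832 * 0.693147
V = 40.26 L


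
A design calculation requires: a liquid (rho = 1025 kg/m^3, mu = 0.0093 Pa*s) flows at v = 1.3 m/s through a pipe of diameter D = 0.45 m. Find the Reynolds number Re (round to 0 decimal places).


Re = rho * v * D / mu
Re = 1025 * 1.3 * 0.45 / 0.0093
Re = 599.625 / 0.0093
Re = 64476


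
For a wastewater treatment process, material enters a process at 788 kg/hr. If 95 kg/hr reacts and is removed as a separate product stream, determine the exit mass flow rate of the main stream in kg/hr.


Steady-state mass balance on the main outlet: F_out = F_in - F_removed
F_out = 788 - 95
F_out = 693 kg/hr


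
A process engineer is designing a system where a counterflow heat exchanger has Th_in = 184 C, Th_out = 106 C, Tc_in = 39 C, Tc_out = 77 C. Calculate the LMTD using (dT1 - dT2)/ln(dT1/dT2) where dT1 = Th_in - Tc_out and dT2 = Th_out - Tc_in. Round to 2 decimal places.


dT1 = Th_in - Tc_out = 184 - 77 = 107
dT2 = Th_out - Tc_in = 106 - 39 = 67
LMTD = (dT1 - dT2) / ln(dT1/dT2)
LMTD = (107 - 67) / ln(107/67)
LMTD = 85.45 K


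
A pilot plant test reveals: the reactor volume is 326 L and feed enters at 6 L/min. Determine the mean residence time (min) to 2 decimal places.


tau = V / v0
tau = 326 / 6
tau = 54.33 min


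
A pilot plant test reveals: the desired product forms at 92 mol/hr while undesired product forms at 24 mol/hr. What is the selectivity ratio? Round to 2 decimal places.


S = desired product rate / undesired product rate
S = 92 / 24
S = 3.83


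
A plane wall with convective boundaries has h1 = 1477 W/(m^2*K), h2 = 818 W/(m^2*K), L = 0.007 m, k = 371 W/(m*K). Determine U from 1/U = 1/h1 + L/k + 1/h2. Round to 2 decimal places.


1/U = 1/h1 + L/k + 1/h2
1/U = 1/1477 + 0.007/371 + 1/818
1/U = 0.0006770481 + 1.88679e-05 + 0.0012224939
1/U = 0.0019184099
U = 521.27 W/(m^2*K)


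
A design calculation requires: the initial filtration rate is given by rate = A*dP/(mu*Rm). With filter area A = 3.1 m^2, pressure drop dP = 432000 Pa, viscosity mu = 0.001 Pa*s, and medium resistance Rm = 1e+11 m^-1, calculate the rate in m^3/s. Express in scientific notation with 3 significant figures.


rate = A * dP / (mu * Rm)
rate = 3.1 * 432000 / (0.001 * 1e+11)
rate = 1339200.0 / 1.000e+08
rate = 1.34e-02 m^3/s


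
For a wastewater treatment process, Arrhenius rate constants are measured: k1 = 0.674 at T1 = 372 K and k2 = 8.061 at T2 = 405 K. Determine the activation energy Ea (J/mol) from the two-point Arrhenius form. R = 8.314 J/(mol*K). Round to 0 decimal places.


Ea = R * ln(k2/k1) / (1/T1 - 1/T2)
ln(k2/k1) = ln(8.061/0.674) = 2.4815628
1/T1 - 1/T2 = 1/372 - 1/405 = 0.000219036241
Ea = 8.314 * 2.4815628 / 0.000219036241
Ea = 94193 J/mol


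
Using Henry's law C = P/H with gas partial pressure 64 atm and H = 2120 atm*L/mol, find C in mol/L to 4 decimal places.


C = P / H
C = 64 / 2120
C = 0.0302 mol/L


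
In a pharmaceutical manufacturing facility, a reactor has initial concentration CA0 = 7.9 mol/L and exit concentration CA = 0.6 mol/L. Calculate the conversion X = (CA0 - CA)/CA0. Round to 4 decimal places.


X = (CA0 - CA) / CA0
X = (7.9 - 0.6) / 7.9
X = 7.3 / 7.9
X = 0.9241


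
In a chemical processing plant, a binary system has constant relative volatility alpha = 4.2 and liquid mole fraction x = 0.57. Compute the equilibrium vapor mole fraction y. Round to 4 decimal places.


y = alpha*x / (1 + (alpha-1)*x)
y = 4.2*0.57 / (1 + (4.2-1)*0.57)
y = 2.394 / (1 + 1.824)
y = 2.394 / 2.824
y = 0.8477


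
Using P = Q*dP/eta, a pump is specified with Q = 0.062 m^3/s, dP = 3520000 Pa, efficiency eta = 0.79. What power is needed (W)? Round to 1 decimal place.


P = Q * dP / eta
P = 0.062 * 3520000 / 0.79
P = 218240.0 / 0.79
P = 276253.2 W


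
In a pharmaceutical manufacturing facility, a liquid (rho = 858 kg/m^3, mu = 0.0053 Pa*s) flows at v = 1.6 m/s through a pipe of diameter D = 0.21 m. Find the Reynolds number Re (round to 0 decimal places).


Re = rho * v * D / mu
Re = 858 * 1.6 * 0.21 / 0.0053
Re = 288.288 / 0.0053
Re = 54394


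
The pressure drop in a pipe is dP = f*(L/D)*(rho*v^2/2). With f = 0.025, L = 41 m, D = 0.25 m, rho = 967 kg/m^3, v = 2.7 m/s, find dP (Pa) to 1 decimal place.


dP = f * (L/D) * (rho*v^2/2)
dP = 0.025 * (41/0.25) * (967*2.7^2/2)
L/D = 164.0
rho*v^2/2 = 967*7.29/2 = 3524.715
dP = 0.025 * 164.0 * 3524.715
dP = 14451.3 Pa


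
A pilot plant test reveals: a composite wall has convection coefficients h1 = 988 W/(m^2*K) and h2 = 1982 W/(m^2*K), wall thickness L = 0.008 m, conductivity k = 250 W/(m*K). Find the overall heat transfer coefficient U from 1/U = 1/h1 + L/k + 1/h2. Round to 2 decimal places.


1/U = 1/h1 + L/k + 1/h2
1/U = 1/988 + 0.008/250 + 1/1982
1/U = 0.0010121457 + 3.2e-05 + 0.0005045409
1/U = 0.0015486866
U = 645.71 W/(m^2*K)


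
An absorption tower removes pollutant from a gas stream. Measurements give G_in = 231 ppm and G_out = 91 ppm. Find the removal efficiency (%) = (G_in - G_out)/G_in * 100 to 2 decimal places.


Efficiency = (G_in - G_out) / G_in * 100%
Efficiency = (231 - 91) / 231 * 100
Efficiency = 140 / 231 * 100
Efficiency = 60.61%


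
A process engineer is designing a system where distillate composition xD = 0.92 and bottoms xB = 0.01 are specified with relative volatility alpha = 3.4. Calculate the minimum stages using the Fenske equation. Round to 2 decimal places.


N_min = ln((xD*(1-xB))/(xB*(1-xD))) / ln(alpha)
Numerator inside ln: 0.9108 / 0.0008 = 1138.5
ln(1138.5) = 7.037467
ln(alpha) = ln(3.4) = 1.223775
N_min = 7.037467 / 1.223775 = 5.75


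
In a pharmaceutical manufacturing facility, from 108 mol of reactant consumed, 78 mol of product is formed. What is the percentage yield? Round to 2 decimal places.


Yield = (moles product / moles consumed) * 100%
Yield = (78 / 108) * 100
Yield = 0.7222 * 100
Yield = 72.22%


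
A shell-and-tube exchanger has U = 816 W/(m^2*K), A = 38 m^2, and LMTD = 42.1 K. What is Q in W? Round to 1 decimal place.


Q = U * A * LMTD
Q = 816 * 38 * 42.1
Q = 1305436.8 W


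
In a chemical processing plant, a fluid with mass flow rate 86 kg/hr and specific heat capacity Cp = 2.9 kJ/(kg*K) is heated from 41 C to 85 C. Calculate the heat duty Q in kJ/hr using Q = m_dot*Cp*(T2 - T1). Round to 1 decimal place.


Q = m_dot * Cp * (T2 - T1)
Q = 86 * 2.9 * (85 - 41)
Q = 86 * 2.9 * 44
Q = 10973.6 kJ/hr


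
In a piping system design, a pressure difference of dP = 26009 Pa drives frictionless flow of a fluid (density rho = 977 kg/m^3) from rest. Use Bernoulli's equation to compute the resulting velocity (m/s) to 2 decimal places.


v = sqrt(2*dP/rho)
v = sqrt(2*26009/977)
v = sqrt(53.242579)
v = 7.30 m/s


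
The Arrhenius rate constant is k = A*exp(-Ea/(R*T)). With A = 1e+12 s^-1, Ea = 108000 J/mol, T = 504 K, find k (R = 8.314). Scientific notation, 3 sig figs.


k = A * exp(-Ea/(R*T))
k = 1e+12 * exp(-108000 / (8.314 * 504))
k = 1e+12 * exp(-25.774082)
k = 6.40e+00


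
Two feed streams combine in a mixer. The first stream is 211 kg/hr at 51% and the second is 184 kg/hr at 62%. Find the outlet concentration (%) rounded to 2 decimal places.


Mass balance on solute: F1*x1 + F2*x2 = F3*x3
F3 = F1 + F2 = 211 + 184 = 395 kg/hr
x3 = (F1*x1 + F2*x2)/F3
x3 = (211*0.51 + 184*0.62) / 395
x3 = 56.12%


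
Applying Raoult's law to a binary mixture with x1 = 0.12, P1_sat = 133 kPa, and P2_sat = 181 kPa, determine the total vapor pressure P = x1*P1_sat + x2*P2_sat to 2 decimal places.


P = x1*P1_sat + x2*P2_sat
x2 = 1 - x1 = 1 - 0.12 = 0.88
P = 0.12*133 + 0.88*181
P = 15.96 + 159.28
P = 175.24 kPa


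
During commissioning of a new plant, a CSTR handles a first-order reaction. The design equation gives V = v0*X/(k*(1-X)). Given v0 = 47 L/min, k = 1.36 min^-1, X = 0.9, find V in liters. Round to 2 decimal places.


V = v0 * X / (k * (1 - X))
V = 47 * 0.9 / (1.36 * (1 - 0.9))
V = 42.3 / (1.36 * 0.1)
V = 42.3 / 0.136
V = 311.03 L


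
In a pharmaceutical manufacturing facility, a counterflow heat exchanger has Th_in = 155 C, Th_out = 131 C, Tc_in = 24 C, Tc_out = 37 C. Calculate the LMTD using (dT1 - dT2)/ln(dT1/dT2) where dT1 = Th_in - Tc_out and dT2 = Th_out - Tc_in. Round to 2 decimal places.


dT1 = Th_in - Tc_out = 155 - 37 = 118
dT2 = Th_out - Tc_in = 131 - 24 = 107
LMTD = (dT1 - dT2) / ln(dT1/dT2)
LMTD = (118 - 107) / ln(118/107)
LMTD = 112.41 K


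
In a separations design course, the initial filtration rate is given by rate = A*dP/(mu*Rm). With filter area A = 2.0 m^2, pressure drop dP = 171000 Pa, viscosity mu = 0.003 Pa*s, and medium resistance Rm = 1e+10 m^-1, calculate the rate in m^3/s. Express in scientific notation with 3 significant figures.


rate = A * dP / (mu * Rm)
rate = 2.0 * 171000 / (0.003 * 1e+10)
rate = 342000.0 / 3.000e+07
rate = 1.14e-02 m^3/s


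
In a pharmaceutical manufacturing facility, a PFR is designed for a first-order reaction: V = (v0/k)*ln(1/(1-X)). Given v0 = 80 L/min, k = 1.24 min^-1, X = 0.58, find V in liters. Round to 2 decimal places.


V = (v0/k) * ln(1/(1-X))
V = (80/1.24) * ln(1/(1-0.58))
V = 64.516129 * ln(2.380952)
V = 64.516129 * 0.8675
V = 55.97 L


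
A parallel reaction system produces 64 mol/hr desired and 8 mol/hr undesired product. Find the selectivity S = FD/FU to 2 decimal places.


S = desired product rate / undesired product rate
S = 64 / 8
S = 8.00


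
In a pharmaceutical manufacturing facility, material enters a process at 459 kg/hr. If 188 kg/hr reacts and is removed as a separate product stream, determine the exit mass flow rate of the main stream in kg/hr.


Steady-state mass balance on the main outlet: F_out = F_in - F_removed
F_out = 459 - 188
F_out = 271 kg/hr


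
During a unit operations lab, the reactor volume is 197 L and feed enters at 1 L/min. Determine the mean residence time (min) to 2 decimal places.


tau = V / v0
tau = 197 / 1
tau = 197.00 min


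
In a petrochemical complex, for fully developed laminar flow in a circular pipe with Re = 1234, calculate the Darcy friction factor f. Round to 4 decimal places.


f = 64 / Re
f = 64 / 1234
f = 0.0519


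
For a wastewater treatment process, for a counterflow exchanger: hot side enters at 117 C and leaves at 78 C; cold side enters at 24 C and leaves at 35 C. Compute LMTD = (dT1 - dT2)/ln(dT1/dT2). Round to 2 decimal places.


dT1 = Th_in - Tc_out = 117 - 35 = 82
dT2 = Th_out - Tc_in = 78 - 24 = 54
LMTD = (dT1 - dT2) / ln(dT1/dT2)
LMTD = (82 - 54) / ln(82/54)
LMTD = 67.03 K


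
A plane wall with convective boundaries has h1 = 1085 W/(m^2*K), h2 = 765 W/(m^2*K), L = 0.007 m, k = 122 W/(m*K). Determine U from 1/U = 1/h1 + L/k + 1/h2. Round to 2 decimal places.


1/U = 1/h1 + L/k + 1/h2
1/U = 1/1085 + 0.007/122 + 1/765
1/U = 0.000921659 + 5.7377e-05 + 0.0013071895
1/U = 0.0022862255
U = 437.40 W/(m^2*K)


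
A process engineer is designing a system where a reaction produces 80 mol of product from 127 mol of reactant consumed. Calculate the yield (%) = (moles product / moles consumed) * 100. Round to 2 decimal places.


Yield = (moles product / moles consumed) * 100%
Yield = (80 / 127) * 100
Yield = 0.6299 * 100
Yield = 62.99%


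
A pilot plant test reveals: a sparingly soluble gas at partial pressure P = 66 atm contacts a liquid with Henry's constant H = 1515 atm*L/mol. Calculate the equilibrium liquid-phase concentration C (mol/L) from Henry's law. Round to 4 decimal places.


C = P / H
C = 66 / 1515
C = 0.0436 mol/L


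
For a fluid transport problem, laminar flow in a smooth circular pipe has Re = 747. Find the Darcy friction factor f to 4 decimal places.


f = 64 / Re
f = 64 / 747
f = 0.0857


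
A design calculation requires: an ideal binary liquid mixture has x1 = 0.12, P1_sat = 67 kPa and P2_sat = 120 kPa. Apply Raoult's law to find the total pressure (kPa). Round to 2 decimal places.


P = x1*P1_sat + x2*P2_sat
x2 = 1 - x1 = 1 - 0.12 = 0.88
P = 0.12*67 + 0.88*120
P = 8.04 + 105.6
P = 113.64 kPa


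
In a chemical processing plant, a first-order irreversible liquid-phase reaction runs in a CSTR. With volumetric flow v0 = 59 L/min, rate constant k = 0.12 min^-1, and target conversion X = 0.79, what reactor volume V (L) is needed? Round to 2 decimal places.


V = v0 * X / (k * (1 - X))
V = 59 * 0.79 / (0.12 * (1 - 0.79))
V = 46.61 / (0.12 * 0.21)
V = 46.61 / 0.0252
V = 1849.60 L


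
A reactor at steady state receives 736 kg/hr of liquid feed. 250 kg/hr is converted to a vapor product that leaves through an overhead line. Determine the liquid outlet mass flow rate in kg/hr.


Steady-state mass balance on the main outlet: F_out = F_in - F_removed
F_out = 736 - 250
F_out = 486 kg/hr


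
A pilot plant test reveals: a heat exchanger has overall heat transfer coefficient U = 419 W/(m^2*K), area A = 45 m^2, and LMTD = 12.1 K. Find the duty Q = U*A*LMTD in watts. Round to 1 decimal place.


Q = U * A * LMTD
Q = 419 * 45 * 12.1
Q = 228145.5 W


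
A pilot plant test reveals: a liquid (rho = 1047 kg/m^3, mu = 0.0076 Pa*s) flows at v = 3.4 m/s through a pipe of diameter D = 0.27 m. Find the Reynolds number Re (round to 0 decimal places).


Re = rho * v * D / mu
Re = 1047 * 3.4 * 0.27 / 0.0076
Re = 961.146 / 0.0076
Re = 126467


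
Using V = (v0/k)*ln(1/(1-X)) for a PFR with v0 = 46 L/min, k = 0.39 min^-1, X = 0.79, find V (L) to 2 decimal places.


V = (v0/k) * ln(1/(1-X))
V = (46/0.39) * ln(1/(1-0.79))
V = 117.948718 * ln(4.761905)
V = 117.948718 * 1.560648
V = 184.08 L


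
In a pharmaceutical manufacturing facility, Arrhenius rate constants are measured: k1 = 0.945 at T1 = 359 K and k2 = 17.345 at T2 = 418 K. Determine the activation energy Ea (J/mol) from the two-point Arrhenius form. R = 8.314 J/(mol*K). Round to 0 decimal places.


Ea = R * ln(k2/k1) / (1/T1 - 1/T2)
ln(k2/k1) = ln(17.345/0.945) = 2.9098746
1/T1 - 1/T2 = 1/359 - 1/418 = 0.000393170823
Ea = 8.314 * 2.9098746 / 0.000393170823
Ea = 61532 J/mol


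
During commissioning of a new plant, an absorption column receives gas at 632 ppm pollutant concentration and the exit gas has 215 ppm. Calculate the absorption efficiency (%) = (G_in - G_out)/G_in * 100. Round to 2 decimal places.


Efficiency = (G_in - G_out) / G_in * 100%
Efficiency = (632 - 215) / 632 * 100
Efficiency = 417 / 632 * 100
Efficiency = 65.98%


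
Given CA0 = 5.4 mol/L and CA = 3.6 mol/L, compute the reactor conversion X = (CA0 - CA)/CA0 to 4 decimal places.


X = (CA0 - CA) / CA0
X = (5.4 - 3.6) / 5.4
X = 1.8 / 5.4
X = 0.3333


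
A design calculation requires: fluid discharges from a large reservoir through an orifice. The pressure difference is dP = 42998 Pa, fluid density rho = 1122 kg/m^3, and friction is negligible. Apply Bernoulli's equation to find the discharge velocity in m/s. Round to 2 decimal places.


v = sqrt(2*dP/rho)
v = sqrt(2*42998/1122)
v = sqrt(76.645276)
v = 8.75 m/s


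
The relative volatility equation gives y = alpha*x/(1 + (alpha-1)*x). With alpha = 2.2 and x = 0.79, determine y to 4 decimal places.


y = alpha*x / (1 + (alpha-1)*x)
y = 2.2*0.79 / (1 + (2.2-1)*0.79)
y = 1.738 / (1 + 0.948)
y = 1.738 / 1.948
y = 0.8922


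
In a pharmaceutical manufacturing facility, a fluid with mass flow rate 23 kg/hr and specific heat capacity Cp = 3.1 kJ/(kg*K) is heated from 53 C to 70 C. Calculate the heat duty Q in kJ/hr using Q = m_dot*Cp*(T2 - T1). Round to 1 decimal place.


Q = m_dot * Cp * (T2 - T1)
Q = 23 * 3.1 * (70 - 53)
Q = 23 * 3.1 * 17
Q = 1212.1 kJ/hr


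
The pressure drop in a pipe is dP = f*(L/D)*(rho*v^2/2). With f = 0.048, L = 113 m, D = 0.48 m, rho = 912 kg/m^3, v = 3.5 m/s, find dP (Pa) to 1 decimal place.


dP = f * (L/D) * (rho*v^2/2)
dP = 0.048 * (113/0.48) * (912*3.5^2/2)
L/D = 235.41666667
rho*v^2/2 = 912*12.25/2 = 5586.0
dP = 0.048 * 235.41666667 * 5586.0
dP = 63121.8 Pa


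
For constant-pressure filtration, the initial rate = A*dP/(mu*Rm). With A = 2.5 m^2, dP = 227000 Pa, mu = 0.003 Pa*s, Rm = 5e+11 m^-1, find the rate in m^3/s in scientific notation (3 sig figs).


rate = A * dP / (mu * Rm)
rate = 2.5 * 227000 / (0.003 * 5e+11)
rate = 567500.0 / 1.500e+09
rate = 3.78e-04 m^3/s


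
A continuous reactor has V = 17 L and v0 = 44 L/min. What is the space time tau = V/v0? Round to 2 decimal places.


tau = V / v0
tau = 17 / 44
tau = 0.39 min


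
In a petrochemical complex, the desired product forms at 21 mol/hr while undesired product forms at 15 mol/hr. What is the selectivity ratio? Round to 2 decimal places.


S = desired product rate / undesired product rate
S = 21 / 15
S = 1.40


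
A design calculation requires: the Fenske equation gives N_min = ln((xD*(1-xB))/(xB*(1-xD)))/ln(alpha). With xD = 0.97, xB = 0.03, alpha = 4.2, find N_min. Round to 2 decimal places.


N_min = ln((xD*(1-xB))/(xB*(1-xD))) / ln(alpha)
Numerator inside ln: 0.9409 / 0.0009 = 1045.444444
ln(1045.444444) = 6.952197
ln(alpha) = ln(4.2) = 1.435085
N_min = 6.952197 / 1.435085 = 4.84


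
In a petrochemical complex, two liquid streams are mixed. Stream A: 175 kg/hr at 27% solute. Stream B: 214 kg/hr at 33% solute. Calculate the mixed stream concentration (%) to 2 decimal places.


Mass balance on solute: F1*x1 + F2*x2 = F3*x3
F3 = F1 + F2 = 175 + 214 = 389 kg/hr
x3 = (F1*x1 + F2*x2)/F3
x3 = (175*0.27 + 214*0.33) / 389
x3 = 30.30%


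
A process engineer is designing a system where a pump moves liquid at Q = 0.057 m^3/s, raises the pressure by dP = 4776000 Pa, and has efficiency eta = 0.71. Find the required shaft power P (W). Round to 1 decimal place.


P = Q * dP / eta
P = 0.057 * 4776000 / 0.71
P = 272232.0 / 0.71
P = 383425.4 W


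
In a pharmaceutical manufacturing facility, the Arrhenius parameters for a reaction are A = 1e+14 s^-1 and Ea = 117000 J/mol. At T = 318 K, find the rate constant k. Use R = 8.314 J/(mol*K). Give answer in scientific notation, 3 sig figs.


k = A * exp(-Ea/(R*T))
k = 1e+14 * exp(-117000 / (8.314 * 318))
k = 1e+14 * exp(-44.253612)
k = 6.04e-06


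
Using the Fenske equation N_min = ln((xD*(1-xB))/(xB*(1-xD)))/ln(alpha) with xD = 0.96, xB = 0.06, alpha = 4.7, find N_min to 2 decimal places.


N_min = ln((xD*(1-xB))/(xB*(1-xD))) / ln(alpha)
Numerator inside ln: 0.9024 / 0.0024 = 376.0
ln(376.0) = 5.929589
ln(alpha) = ln(4.7) = 1.547563
N_min = 5.929589 / 1.547563 = 3.83


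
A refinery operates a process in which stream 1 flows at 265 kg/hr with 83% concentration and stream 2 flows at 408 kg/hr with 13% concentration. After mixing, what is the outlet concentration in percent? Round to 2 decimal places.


Mass balance on solute: F1*x1 + F2*x2 = F3*x3
F3 = F1 + F2 = 265 + 408 = 673 kg/hr
x3 = (F1*x1 + F2*x2)/F3
x3 = (265*0.83 + 408*0.13) / 673
x3 = 40.56%


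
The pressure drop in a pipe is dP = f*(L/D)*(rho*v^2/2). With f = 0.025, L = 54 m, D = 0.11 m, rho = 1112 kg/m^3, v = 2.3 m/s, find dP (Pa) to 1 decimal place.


dP = f * (L/D) * (rho*v^2/2)
dP = 0.025 * (54/0.11) * (1112*2.3^2/2)
L/D = 490.90909091
rho*v^2/2 = 1112*5.29/2 = 2941.24
dP = 0.025 * 490.90909091 * 2941.24
dP = 36097.0 Pa


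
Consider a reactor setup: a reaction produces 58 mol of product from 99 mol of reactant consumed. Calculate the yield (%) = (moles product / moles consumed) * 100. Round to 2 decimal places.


Yield = (moles product / moles consumed) * 100%
Yield = (58 / 99) * 100
Yield = 0.5859 * 100
Yield = 58.59%


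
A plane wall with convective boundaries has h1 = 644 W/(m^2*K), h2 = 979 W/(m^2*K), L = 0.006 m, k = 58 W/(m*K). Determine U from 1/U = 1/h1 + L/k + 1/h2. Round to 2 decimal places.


1/U = 1/h1 + L/k + 1/h2
1/U = 1/644 + 0.006/58 + 1/979
1/U = 0.001552795 + 0.0001034483 + 0.0010214505
1/U = 0.0026776938
U = 373.46 W/(m^2*K)


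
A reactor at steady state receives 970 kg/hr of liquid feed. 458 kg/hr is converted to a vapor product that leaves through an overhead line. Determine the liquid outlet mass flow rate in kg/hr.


Steady-state mass balance on the main outlet: F_out = F_in - F_removed
F_out = 970 - 458
F_out = 512 kg/hr


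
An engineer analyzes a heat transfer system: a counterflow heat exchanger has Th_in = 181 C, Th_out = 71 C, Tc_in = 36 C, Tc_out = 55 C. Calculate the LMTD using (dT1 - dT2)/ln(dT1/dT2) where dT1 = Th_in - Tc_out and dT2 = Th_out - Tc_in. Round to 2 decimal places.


dT1 = Th_in - Tc_out = 181 - 55 = 126
dT2 = Th_out - Tc_in = 71 - 36 = 35
LMTD = (dT1 - dT2) / ln(dT1/dT2)
LMTD = (126 - 35) / ln(126/35)
LMTD = 71.04 K


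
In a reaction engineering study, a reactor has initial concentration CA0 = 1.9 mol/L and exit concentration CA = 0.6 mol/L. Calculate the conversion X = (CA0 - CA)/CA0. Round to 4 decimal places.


X = (CA0 - CA) / CA0
X = (1.9 - 0.6) / 1.9
X = 1.3 / 1.9
X = 0.6842


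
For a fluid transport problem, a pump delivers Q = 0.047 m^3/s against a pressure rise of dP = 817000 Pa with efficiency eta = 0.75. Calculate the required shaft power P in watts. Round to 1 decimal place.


P = Q * dP / eta
P = 0.047 * 817000 / 0.75
P = 38399.0 / 0.75
P = 51198.7 W


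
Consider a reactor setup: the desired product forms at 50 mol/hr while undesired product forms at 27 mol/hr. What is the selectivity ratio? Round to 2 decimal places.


S = desired product rate / undesired product rate
S = 50 / 27
S = 1.85


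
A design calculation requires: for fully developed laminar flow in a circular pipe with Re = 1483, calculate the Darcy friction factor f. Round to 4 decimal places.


f = 64 / Re
f = 64 / 1483
f = 0.0432


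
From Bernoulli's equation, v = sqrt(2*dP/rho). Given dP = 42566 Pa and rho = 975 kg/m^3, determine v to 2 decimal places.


v = sqrt(2*dP/rho)
v = sqrt(2*42566/975)
v = sqrt(87.314872)
v = 9.34 m/s


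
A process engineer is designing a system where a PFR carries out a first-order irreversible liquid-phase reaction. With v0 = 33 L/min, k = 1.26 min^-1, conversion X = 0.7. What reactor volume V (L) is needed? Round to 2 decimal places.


V = (v0/k) * ln(1/(1-X))
V = (33/1.26) * ln(1/(1-0.7))
V = 26.190476 * ln(3.333333)
V = 26.190476 * 1.203973
V = 31.53 L


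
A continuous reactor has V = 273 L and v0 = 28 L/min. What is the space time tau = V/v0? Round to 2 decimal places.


tau = V / v0
tau = 273 / 28
tau = 9.75 min


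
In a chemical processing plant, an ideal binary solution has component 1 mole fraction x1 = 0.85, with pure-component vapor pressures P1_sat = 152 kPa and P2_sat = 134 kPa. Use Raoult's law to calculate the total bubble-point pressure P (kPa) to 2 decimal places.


P = x1*P1_sat + x2*P2_sat
x2 = 1 - x1 = 1 - 0.85 = 0.15
P = 0.85*152 + 0.15*134
P = 129.2 + 20.1
P = 149.30 kPa


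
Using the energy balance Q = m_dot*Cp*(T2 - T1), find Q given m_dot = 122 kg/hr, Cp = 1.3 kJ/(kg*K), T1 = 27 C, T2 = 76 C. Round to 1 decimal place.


Q = m_dot * Cp * (T2 - T1)
Q = 122 * 1.3 * (76 - 27)
Q = 122 * 1.3 * 49
Q = 7771.4 kJ/hr


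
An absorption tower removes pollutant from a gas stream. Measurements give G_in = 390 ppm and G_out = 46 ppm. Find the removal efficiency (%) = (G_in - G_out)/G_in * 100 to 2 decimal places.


Efficiency = (G_in - G_out) / G_in * 100%
Efficiency = (390 - 46) / 390 * 100
Efficiency = 344 / 390 * 100
Efficiency = 88.21%


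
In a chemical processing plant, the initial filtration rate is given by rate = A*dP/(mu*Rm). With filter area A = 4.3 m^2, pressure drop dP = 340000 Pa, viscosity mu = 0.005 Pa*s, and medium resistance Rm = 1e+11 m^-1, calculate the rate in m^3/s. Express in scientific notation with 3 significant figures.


rate = A * dP / (mu * Rm)
rate = 4.3 * 340000 / (0.005 * 1e+11)
rate = 1462000.0 / 5.000e+08
rate = 2.92e-03 m^3/s


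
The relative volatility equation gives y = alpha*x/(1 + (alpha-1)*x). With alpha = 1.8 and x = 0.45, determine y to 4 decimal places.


y = alpha*x / (1 + (alpha-1)*x)
y = 1.8*0.45 / (1 + (1.8-1)*0.45)
y = 0.81 / (1 + 0.36)
y = 0.81 / 1.36
y = 0.5956
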